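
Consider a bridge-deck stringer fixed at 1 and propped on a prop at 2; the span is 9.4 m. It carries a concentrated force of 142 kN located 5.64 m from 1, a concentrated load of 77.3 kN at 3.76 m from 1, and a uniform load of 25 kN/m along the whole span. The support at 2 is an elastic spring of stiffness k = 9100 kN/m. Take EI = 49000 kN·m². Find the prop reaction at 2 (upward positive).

Remove the prop at 2; the released (primary) structure is a cantilever built in at 1.
Free-end deflection of the primary structure under the applied loading (downward +):
  point load 142 at a = 5.64: Pa²(3L − a)/(6EI) = 16984/EI
  point load 77.3 at a = 3.76: Pa²(3L − a)/(6EI) = 4451/EI
  UDL 25: wL⁴/(8EI) = 24398/EI
  δ_0 = 45834/EI
Tip deflection under a unit load at 2: L³/(3EI) = 276.9/EI.
With EI = 49000 kN·m²: δ_0 = 0.93538 m and δ_{22} = 0.00565 m/kN.
Compatibility — the spring shortens by R_2/k under the reaction it provides: δ_0 − R_2·δ_{22} = R_2/k. With 1/k = 0.00011 m/kN, R_2 = δ_0 / (δ_{22} + 1/k) = 0.93538 / (0.00565 + 0.00011) = 162.4 kN.

R_2 = 162.4 kN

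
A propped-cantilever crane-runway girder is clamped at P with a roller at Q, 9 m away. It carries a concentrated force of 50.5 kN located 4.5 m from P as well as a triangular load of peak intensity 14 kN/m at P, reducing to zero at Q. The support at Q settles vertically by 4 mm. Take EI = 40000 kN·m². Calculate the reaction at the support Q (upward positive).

R_Q = 27.72 kN

Remove the prop at Q; the released (primary) structure is a cantilever built in at P.
Deflection at Q on the released cantilever, summing each load's contribution:
  point load 50.5 at a = 4.5: Pa²(3L − a)/(6EI) = 3835/EI
  triangular load, peak 14 at the fixed end: w₀L⁴/(30EI) = 3062/EI
  δ_0 = 6897/EI
Flexibility coefficient — unit upward force at Q: δ_{QQ} = L³/(3EI) = 243/EI.
With EI = 40000 kN·m²: δ_0 = 0.17242 m and δ_{QQ} = 0.006075 m/kN.
Compatibility — the beam at Q must follow the support down by 0.004 m: δ_0 − R_Q·δ_{QQ} = 0.004, so R_Q = (0.17242 − 0.004)/0.006075 = 27.72 kN.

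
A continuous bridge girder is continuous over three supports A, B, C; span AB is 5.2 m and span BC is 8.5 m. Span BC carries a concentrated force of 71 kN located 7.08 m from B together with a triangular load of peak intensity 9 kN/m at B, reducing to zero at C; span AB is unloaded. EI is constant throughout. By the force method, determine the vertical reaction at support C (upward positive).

Insert a hinge at B; M_B is the redundant, and each span becomes simply supported.
End slopes at the hinge B, treating each span as simply supported:
  span BC: point load 71 at a = 7.08: Pab(L + b)/(6LEI) = 138.8/EI
  span BC: triangular load, peak 9: w₀L³/(45EI) = 122.8/EI
  relative rotation θ_0 = (0 + 261.7)/EI = 261.7/EI
A unit hogging moment at B produces rotation L₁/(3EI) + L₂/(3EI) = 4.567/EI.
Compatibility: M_B·(L₁+L₂)/(3EI) = θ_0, giving M_B = 57.3 kN·m (hogging).
Span BC, ΣM about C: R_B^{BC}·8.5 = 317.6 + 57.3, so R_B^{BC} = 44.1 kN and R_C = 109.2 − 44.1 = 65.15 kN.

R_C = 65.15 kN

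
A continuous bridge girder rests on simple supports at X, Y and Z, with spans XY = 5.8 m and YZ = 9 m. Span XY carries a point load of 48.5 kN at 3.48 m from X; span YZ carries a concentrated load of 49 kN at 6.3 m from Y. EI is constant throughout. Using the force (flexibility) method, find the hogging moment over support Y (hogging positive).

Release continuity at Y by inserting a hinge; the redundant is the internal moment M_Y. The primary structure is two simply-supported spans XY and YZ.
End slopes at the hinge Y, treating each span as simply supported:
  span XY: point load 48.5 at a = 3.48: Pab(L + a)/(6LEI) = 104.4/EI
  span YZ: point load 49 at a = 6.3: Pab(L + b)/(6LEI) = 180.6/EI
  relative rotation θ_0 = (104.4 + 180.6)/EI = 285/EI
A unit hogging moment at Y produces rotation L₁/(3EI) + L₂/(3EI) = 4.933/EI.
Slope continuity at Y: θ_0 = M_Y·4.933/EI, so M_Y = 285/4.933 = 57.77 kN·m (hogging).

M_Y = 57.77 kN·m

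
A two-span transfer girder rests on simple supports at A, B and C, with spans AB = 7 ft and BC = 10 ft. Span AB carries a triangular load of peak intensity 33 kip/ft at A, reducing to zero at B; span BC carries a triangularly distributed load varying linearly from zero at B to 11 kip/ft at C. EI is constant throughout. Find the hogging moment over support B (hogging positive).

M_B = 76.58 kip·ft

Release continuity at B by inserting a hinge; the redundant is the internal moment M_B. The primary structure is two simply-supported spans AB and BC.
End slopes at the hinge B, treating each span as simply supported:
  span AB: triangular load, peak 33: 7w₀L³/(360EI) = 220.1/EI
  span BC: triangular load, peak 11: 7w₀L³/(360EI) = 213.9/EI
  relative rotation θ_0 = (220.1 + 213.9)/EI = 434/EI
A unit hogging moment at B produces rotation L₁/(3EI) + L₂/(3EI) = 5.667/EI.
Compatibility: M_B·(L₁+L₂)/(3EI) = θ_0, giving M_B = 76.58 kip·ft (hogging).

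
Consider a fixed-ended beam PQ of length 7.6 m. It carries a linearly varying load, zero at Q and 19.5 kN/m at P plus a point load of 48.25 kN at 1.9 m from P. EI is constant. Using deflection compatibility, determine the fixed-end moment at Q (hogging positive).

M_Q = 54.73 kN·m

Release both end moments; the primary structure is a simply-supported span PQ with redundants M_P and M_Q.
On the primary (simply-supported) span, the end slopes from the loading are:
  at P: triangular load, peak 19.5: w₀L³/(45EI) = 190.2/EI
  at Q: triangular load, peak 19.5: 7w₀L³/(360EI) = 166.4/EI
  at P: point load 48.25 at a = 1.9: Pab(L + b)/(6LEI) = 152.4/EI
  at Q: point load 48.25 at a = 1.9: Pab(L + a)/(6LEI) = 108.9/EI
  θ_P0 = 342.6/EI,  θ_Q0 = 275.3/EI
Flexibility coefficients: a unit moment at one end gives L/(3EI) there and L/(6EI) at the far end, so f₁₁ = f₂₂ = 2.533/EI and f₁₂ = f₂₁ = 1.267/EI.
Compatibility — zero rotation at each built-in end:
  2.533 M_P + 1.267 M_Q = 342.6
  1.267 M_P + 2.533 M_Q = 275.3
Solving the pair gives M_P = 107.9 kN·m and M_Q = 54.73 kN·m (hogging).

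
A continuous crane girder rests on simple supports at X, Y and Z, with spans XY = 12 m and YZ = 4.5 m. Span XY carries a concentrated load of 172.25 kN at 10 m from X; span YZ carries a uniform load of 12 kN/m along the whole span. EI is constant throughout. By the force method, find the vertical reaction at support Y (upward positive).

R_Y = 231.6 kN

Take M_Y as the redundant. Released structure: two simple spans XY and YZ with a hinge at Y.
End slopes at the hinge Y, treating each span as simply supported:
  span XY: point load 172.25 at a = 10: Pab(L + a)/(6LEI) = 1053/EI
  span YZ: UDL 12: wL³/(24EI) = 45.56/EI
  relative rotation θ_0 = (1053 + 45.56)/EI = 1098/EI
A unit hogging moment at Y produces rotation L₁/(3EI) + L₂/(3EI) = 5.5/EI.
Compatibility: M_Y·(L₁+L₂)/(3EI) = θ_0, giving M_Y = 199.7 kN·m (hogging).
Span XY, ΣM about X with M_Y applied at Y: R_Y^{XY}·12 = 1722 + 199.7, so R_Y^{XY} = 160.2 kN and R_X = 172.2 − 160.2 = 12.07 kN.
Span YZ, ΣM about Z: R_Y^{YZ}·4.5 = 121.5 + 199.7, so R_Y^{YZ} = 71.37 kN and R_Z = 54 − 71.37 = -17.37 kN.
R_Y = 160.2 + 71.37 = 231.6 kN.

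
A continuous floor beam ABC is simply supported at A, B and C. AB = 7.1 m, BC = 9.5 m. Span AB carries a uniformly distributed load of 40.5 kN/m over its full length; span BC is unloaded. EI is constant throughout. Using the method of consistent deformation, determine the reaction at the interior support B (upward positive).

Insert a hinge at B; M_B is the redundant, and each span becomes simply supported.
Discontinuity in slope at B on the released structure — sum the simple-span end rotations:
  span AB: UDL 40.5: wL³/(24EI) = 604/EI
  relative rotation θ_0 = (604 + 0)/EI = 604/EI
A unit hogging moment at B produces rotation L₁/(3EI) + L₂/(3EI) = 5.533/EI.
Slope continuity at B: θ_0 = M_B·5.533/EI, so M_B = 604/5.533 = 109.2 kN·m (hogging).
Span AB, ΣM about A with M_B applied at B: R_B^{AB}·7.1 = 1021 + 109.2, so R_B^{AB} = 159.1 kN and R_A = 287.6 − 159.1 = 128.4 kN.
Span BC, ΣM about C: R_B^{BC}·9.5 = 0 + 109.2, so R_B^{BC} = 11.49 kN and R_C = 0 − 11.49 = -11.49 kN.
R_B = 159.1 + 11.49 = 170.6 kN.

R_B = 170.6 kN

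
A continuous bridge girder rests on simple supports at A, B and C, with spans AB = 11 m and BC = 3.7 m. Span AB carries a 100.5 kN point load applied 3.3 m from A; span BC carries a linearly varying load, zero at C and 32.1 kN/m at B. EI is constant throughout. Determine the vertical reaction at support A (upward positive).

Release continuity at B by inserting a hinge; the redundant is the internal moment M_B. The primary structure is two simply-supported spans AB and BC.
Rotations at B on the released spans (each span's end-slope, ×1/EI):
  span AB: point load 100.5 at a = 3.3: Pab(L + a)/(6LEI) = 553.3/EI
  span BC: triangular load, peak 32.1: w₀L³/(45EI) = 36.13/EI
  relative rotation θ_0 = (553.3 + 36.13)/EI = 589.4/EI
A unit hogging moment at B produces rotation L₁/(3EI) + L₂/(3EI) = 4.9/EI.
Slope continuity at B: θ_0 = M_B·4.9/EI, so M_B = 589.4/4.9 = 120.3 kN·m (hogging).
Span AB, ΣM about A with M_B applied at B: R_B^{AB}·11 = 331.6 + 120.3, so R_B^{AB} = 41.09 kN and R_A = 100.5 − 41.09 = 59.41 kN.

R_A = 59.41 kN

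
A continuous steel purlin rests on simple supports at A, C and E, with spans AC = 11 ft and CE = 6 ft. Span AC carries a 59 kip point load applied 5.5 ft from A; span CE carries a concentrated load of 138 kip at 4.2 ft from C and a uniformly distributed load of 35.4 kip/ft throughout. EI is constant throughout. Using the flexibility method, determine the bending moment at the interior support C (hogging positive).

Release continuity at C by inserting a hinge; the redundant is the internal moment M_C. The primary structure is two simply-supported spans AC and CE.
Rotations at C on the released spans (each span's end-slope, ×1/EI):
  span AC: point load 59 at a = 5.5: Pab(L + a)/(6LEI) = 446.2/EI
  span CE: point load 138 at a = 4.2: Pab(L + b)/(6LEI) = 226/EI
  span CE: UDL 35.4: wL³/(24EI) = 318.6/EI
  relative rotation θ_0 = (446.2 + 544.6)/EI = 990.8/EI
A unit hogging moment at C produces rotation L₁/(3EI) + L₂/(3EI) = 5.667/EI.
Compatibility: M_C·(L₁+L₂)/(3EI) = θ_0, giving M_C = 174.9 kip·ft (hogging).

M_C = 174.9 kip·ft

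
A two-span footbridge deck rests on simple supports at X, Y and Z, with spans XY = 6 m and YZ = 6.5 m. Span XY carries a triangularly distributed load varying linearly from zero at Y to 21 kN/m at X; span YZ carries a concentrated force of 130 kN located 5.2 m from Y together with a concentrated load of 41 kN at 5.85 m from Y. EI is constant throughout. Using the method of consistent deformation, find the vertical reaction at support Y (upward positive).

Release continuity at Y by inserting a hinge; the redundant is the internal moment M_Y. The primary structure is two simply-supported spans XY and YZ.
Discontinuity in slope at Y on the released structure — sum the simple-span end rotations:
  span XY: triangular load, peak 21: 7w₀L³/(360EI) = 88.2/EI
  span YZ: point load 130 at a = 5.2: Pab(L + b)/(6LEI) = 175.8/EI
  span YZ: point load 41 at a = 5.85: Pab(L + b)/(6LEI) = 28.58/EI
  relative rotation θ_0 = (88.2 + 204.3)/EI = 292.5/EI
A unit hogging moment at Y produces rotation L₁/(3EI) + L₂/(3EI) = 4.167/EI.
Compatibility: M_Y·(L₁+L₂)/(3EI) = θ_0, giving M_Y = 70.21 kN·m (hogging).
Span XY, ΣM about X with M_Y applied at Y: R_Y^{XY}·6 = 126 + 70.21, so R_Y^{XY} = 32.7 kN and R_X = 63 − 32.7 = 30.3 kN.
Span YZ, ΣM about Z: R_Y^{YZ}·6.5 = 195.7 + 70.21, so R_Y^{YZ} = 40.9 kN and R_Z = 171 − 40.9 = 130.1 kN.
R_Y = 32.7 + 40.9 = 73.6 kN.

R_Y = 73.6 kN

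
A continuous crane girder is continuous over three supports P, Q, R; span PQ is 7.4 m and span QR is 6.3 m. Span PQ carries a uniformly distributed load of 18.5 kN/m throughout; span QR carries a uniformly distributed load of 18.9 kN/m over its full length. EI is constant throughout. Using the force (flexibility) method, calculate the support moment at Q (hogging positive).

Release continuity at Q by inserting a hinge; the redundant is the internal moment M_Q. The primary structure is two simply-supported spans PQ and QR.
Rotations at Q on the released spans (each span's end-slope, ×1/EI):
  span PQ: UDL 18.5: wL³/(24EI) = 312.4/EI
  span QR: UDL 18.9: wL³/(24EI) = 196.9/EI
  relative rotation θ_0 = (312.4 + 196.9)/EI = 509.3/EI
A unit hogging moment at Q produces rotation L₁/(3EI) + L₂/(3EI) = 4.567/EI.
Slope continuity at Q: θ_0 = M_Q·4.567/EI, so M_Q = 509.3/4.567 = 111.5 kN·m (hogging).

M_Q = 111.5 kN·m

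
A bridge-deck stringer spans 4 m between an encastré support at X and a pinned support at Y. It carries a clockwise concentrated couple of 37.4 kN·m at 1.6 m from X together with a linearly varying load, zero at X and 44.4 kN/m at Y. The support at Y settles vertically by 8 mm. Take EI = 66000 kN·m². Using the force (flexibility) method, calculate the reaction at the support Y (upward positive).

Release the roller at Y. Primary structure: cantilever fixed at X.
Downward deflection at the released point Y due to the loads:
  clockwise couple 37.4 at a = 1.6: M₀a(2L − a)/(2EI) = 191.5/EI
  triangular load, peak 44.4 at the free end: 11w₀L⁴/(120EI) = 1042/EI
  δ_0 = 1233/EI
Flexibility coefficient — unit upward force at Y: δ_{YY} = L³/(3EI) = 21.33/EI.
With EI = 66000 kN·m²: δ_0 = 0.018688 m and δ_{YY} = 0.000323 m/kN.
Compatibility — the beam at Y must follow the support down by 0.008 m: δ_0 − R_Y·δ_{YY} = 0.008, so R_Y = (0.018688 − 0.008)/0.000323 = 33.07 kN.

R_Y = 33.07 kN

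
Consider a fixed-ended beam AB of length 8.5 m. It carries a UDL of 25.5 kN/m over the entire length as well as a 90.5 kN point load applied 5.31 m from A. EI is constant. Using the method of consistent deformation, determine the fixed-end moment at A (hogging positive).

M_A = 221.2 kN·m

Release both end moments; the primary structure is a simply-supported span AB with redundants M_A and M_B.
End rotations of the released simple span under the applied load (×1/EI):
  at A: UDL 25.5: wL³/(24EI) = 652.5/EI
  at B: UDL 25.5: wL³/(24EI) = 652.5/EI
  at A: point load 90.5 at a = 5.31: Pab(L + b)/(6LEI) = 351.4/EI
  at B: point load 90.5 at a = 5.31: Pab(L + a)/(6LEI) = 415.1/EI
  θ_A0 = 1004/EI,  θ_B0 = 1068/EI
Flexibility coefficients: a unit moment at one end gives L/(3EI) there and L/(6EI) at the far end, so f₁₁ = f₂₂ = 2.833/EI and f₁₂ = f₂₁ = 1.417/EI.
Compatibility — zero rotation at each built-in end:
  2.833 M_A + 1.417 M_B = 1004
  1.417 M_A + 2.833 M_B = 1068
Solving the pair gives M_A = 221.2 kN·m and M_B = 266.2 kN·m (hogging).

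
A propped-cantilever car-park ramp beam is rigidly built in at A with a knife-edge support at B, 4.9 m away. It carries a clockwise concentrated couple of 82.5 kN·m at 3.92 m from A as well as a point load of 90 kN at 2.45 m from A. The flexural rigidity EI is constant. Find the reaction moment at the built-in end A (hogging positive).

M_A = 46.39 kN·m

Take the reaction at B as the redundant and release it; the primary structure is a cantilever fixed at A.
Free-end deflection of the primary structure under the applied loading (downward +):
  clockwise couple 82.5 at a = 3.92: M₀a(2L − a)/(2EI) = 950.8/EI
  point load 90 at a = 2.45: Pa²(3L − a)/(6EI) = 1103/EI
  δ_0 = 2054/EI
Tip deflection under a unit load at B: L³/(3EI) = 39.22/EI.
The prop prevents deflection at B: R_B = δ_0/δ_{BB} = 2054/39.22 = 52.37 kN.
Moment equilibrium about A: M_A = Σ(load moments about A) − R_B·L = 303 − 52.37×4.9 = 46.39 kN·m.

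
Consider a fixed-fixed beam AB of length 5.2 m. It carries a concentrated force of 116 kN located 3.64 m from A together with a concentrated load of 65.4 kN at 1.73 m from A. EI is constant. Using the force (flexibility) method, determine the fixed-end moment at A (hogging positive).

M_A = 88.38 kN·m

Release both end moments; the primary structure is a simply-supported span AB with redundants M_A and M_B.
On the primary (simply-supported) span, the end slopes from the loading are:
  at A: point load 116 at a = 3.64: Pab(L + b)/(6LEI) = 142.7/EI
  at B: point load 116 at a = 3.64: Pab(L + a)/(6LEI) = 186.6/EI
  at A: point load 65.4 at a = 1.73: Pab(L + b)/(6LEI) = 109.1/EI
  at B: point load 65.4 at a = 1.73: Pab(L + a)/(6LEI) = 87.2/EI
  θ_A0 = 251.8/EI,  θ_B0 = 273.8/EI
Flexibility coefficients: a unit moment at one end gives L/(3EI) there and L/(6EI) at the far end, so f₁₁ = f₂₂ = 1.733/EI and f₁₂ = f₂₁ = 0.8667/EI.
Compatibility — zero rotation at each built-in end:
  1.733 M_A + 0.8667 M_B = 251.8
  0.8667 M_A + 1.733 M_B = 273.8
Solving the pair gives M_A = 88.38 kN·m and M_B = 113.8 kN·m (hogging).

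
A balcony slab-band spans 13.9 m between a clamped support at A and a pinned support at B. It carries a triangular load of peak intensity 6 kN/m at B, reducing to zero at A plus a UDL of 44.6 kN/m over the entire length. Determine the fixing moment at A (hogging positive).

M_A = 1145 kN·m

Release the roller at B. Primary structure: cantilever fixed at A.
Free-end deflection of the primary structure under the applied loading (downward +):
  triangular load, peak 6 at the free end: 11w₀L⁴/(120EI) = 20532/EI
  UDL 44.6: wL⁴/(8EI) = 208115/EI
  δ_0 = 228647/EI
Tip deflection under a unit load at B: L³/(3EI) = 895.2/EI.
Compatibility at B: δ_0 − R_B·δ_{BB} = 0, so R_B = 228647/895.2 = 255.4 kN.
Moment equilibrium about A: M_A = Σ(load moments about A) − R_B·L = 4695 − 255.4×13.9 = 1145 kN·m.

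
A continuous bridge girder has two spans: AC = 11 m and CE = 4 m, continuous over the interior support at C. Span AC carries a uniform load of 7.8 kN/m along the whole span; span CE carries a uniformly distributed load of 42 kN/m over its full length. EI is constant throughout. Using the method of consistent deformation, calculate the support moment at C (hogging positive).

M_C = 108.9 kN·m

Take M_C as the redundant. Released structure: two simple spans AC and CE with a hinge at C.
Discontinuity in slope at C on the released structure — sum the simple-span end rotations:
  span AC: UDL 7.8: wL³/(24EI) = 432.6/EI
  span CE: UDL 42: wL³/(24EI) = 112/EI
  relative rotation θ_0 = (432.6 + 112)/EI = 544.6/EI
A unit hogging moment at C produces rotation L₁/(3EI) + L₂/(3EI) = 5/EI.
Slope continuity at C: θ_0 = M_C·5/EI, so M_C = 544.6/5 = 108.9 kN·m (hogging).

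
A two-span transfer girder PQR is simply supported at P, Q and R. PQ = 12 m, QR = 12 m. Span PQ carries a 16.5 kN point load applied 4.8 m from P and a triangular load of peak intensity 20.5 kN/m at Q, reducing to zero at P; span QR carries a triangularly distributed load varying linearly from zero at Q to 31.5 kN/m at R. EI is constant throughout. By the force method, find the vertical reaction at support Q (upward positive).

R_Q = 192.8 kN

Take M_Q as the redundant. Released structure: two simple spans PQ and QR with a hinge at Q.
Discontinuity in slope at Q on the released structure — sum the simple-span end rotations:
  span PQ: point load 16.5 at a = 4.8: Pab(L + a)/(6LEI) = 133.1/EI
  span PQ: triangular load, peak 20.5: w₀L³/(45EI) = 787.2/EI
  span QR: triangular load, peak 31.5: 7w₀L³/(360EI) = 1058/EI
  relative rotation θ_0 = (920.3 + 1058)/EI = 1979/EI
A unit hogging moment at Q produces rotation L₁/(3EI) + L₂/(3EI) = 8/EI.
Compatibility: M_Q·(L₁+L₂)/(3EI) = θ_0, giving M_Q = 247.3 kN·m (hogging).
Span PQ, ΣM about P with M_Q applied at Q: R_Q^{PQ}·12 = 1063 + 247.3, so R_Q^{PQ} = 109.2 kN and R_P = 139.5 − 109.2 = 30.29 kN.
Span QR, ΣM about R: R_Q^{QR}·12 = 756 + 247.3, so R_Q^{QR} = 83.61 kN and R_R = 189 − 83.61 = 105.4 kN.
R_Q = 109.2 + 83.61 = 192.8 kN.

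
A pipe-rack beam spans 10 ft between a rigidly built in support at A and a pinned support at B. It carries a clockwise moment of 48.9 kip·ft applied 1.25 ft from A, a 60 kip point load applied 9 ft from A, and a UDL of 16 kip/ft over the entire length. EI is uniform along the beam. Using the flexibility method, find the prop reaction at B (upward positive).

R_B = 112.7 kip

Choose R_B as the redundant. The primary structure is the cantilever fixed at A.
Free-end deflection of the primary structure under the applied loading (downward +):
  clockwise couple 48.9 at a = 1.25: M₀a(2L − a)/(2EI) = 573/EI
  point load 60 at a = 9: Pa²(3L − a)/(6EI) = 17010/EI
  UDL 16: wL⁴/(8EI) = 20000/EI
  δ_0 = 37583/EI
Flexibility coefficient — unit upward force at B: δ_{BB} = L³/(3EI) = 333.3/EI.
Compatibility at B: δ_0 − R_B·δ_{BB} = 0, so R_B = 37583/333.3 = 112.7 kip.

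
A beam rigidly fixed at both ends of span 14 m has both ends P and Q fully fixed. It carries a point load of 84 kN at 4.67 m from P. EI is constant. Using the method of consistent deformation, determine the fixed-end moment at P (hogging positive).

Release both end moments; the primary structure is a simply-supported span PQ with redundants M_P and M_Q.
End rotations of the released simple span under the applied load (×1/EI):
  at P: point load 84 at a = 4.67: Pab(L + b)/(6LEI) = 1017/EI
  at Q: point load 84 at a = 4.67: Pab(L + a)/(6LEI) = 813.5/EI
  θ_P0 = 1017/EI,  θ_Q0 = 813.5/EI
Flexibility coefficients: a unit moment at one end gives L/(3EI) there and L/(6EI) at the far end, so f₁₁ = f₂₂ = 4.667/EI and f₁₂ = f₂₁ = 2.333/EI.
Compatibility — zero rotation at each built-in end:
  4.667 M_P + 2.333 M_Q = 1017
  2.333 M_P + 4.667 M_Q = 813.5
Solving the pair gives M_P = 174.2 kN·m and M_Q = 87.2 kN·m (hogging).

M_P = 174.2 kN·m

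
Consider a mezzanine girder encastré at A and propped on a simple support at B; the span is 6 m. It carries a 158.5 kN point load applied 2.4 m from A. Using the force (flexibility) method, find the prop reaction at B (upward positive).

R_B = 32.97 kN

Choose R_B as the redundant. The primary structure is the cantilever fixed at A.
Deflection at B on the released cantilever, summing each load's contribution:
  point load 158.5 at a = 2.4: Pa²(3L − a)/(6EI) = 2374/EI
Tip deflection under a unit load at B: L³/(3EI) = 72/EI.
Compatibility at B: δ_0 − R_B·δ_{BB} = 0, so R_B = 2374/72 = 32.97 kN.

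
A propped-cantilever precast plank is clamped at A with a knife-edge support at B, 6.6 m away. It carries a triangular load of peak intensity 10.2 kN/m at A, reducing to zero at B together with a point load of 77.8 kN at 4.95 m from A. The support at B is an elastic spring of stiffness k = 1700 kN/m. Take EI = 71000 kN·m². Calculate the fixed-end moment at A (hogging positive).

Remove the prop at B; the released (primary) structure is a cantilever built in at A.
Primary-structure tip deflection at B by superposition:
  triangular load, peak 10.2 at the fixed end: w₀L⁴/(30EI) = 645.1/EI
  point load 77.8 at a = 4.95: Pa²(3L − a)/(6EI) = 4718/EI
  δ_0 = 5363/EI
Tip deflection under a unit load at B: L³/(3EI) = 95.83/EI.
With EI = 71000 kN·m²: δ_0 = 0.075538 m and δ_{BB} = 0.00135 m/kN.
Compatibility — the spring shortens by R_B/k under the reaction it provides: δ_0 − R_B·δ_{BB} = R_B/k. With 1/k = 0.000588 m/kN, R_B = δ_0 / (δ_{BB} + 1/k) = 0.075538 / (0.00135 + 0.000588) = 38.98 kN.
Moment equilibrium about A: M_A = Σ(load moments about A) − R_B·L = 459.2 − 38.98×6.6 = 201.9 kN·m.

M_A = 201.9 kN·m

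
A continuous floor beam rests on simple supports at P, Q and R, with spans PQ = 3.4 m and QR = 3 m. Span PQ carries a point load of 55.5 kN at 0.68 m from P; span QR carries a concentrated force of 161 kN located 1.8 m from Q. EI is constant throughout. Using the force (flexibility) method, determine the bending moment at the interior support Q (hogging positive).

Take M_Q as the redundant. Released structure: two simple spans PQ and QR with a hinge at Q.
End slopes at the hinge Q, treating each span as simply supported:
  span PQ: point load 55.5 at a = 0.68: Pab(L + a)/(6LEI) = 20.53/EI
  span QR: point load 161 at a = 1.8: Pab(L + b)/(6LEI) = 81.14/EI
  relative rotation θ_0 = (20.53 + 81.14)/EI = 101.7/EI
A unit hogging moment at Q produces rotation L₁/(3EI) + L₂/(3EI) = 2.133/EI.
Compatibility: M_Q·(L₁+L₂)/(3EI) = θ_0, giving M_Q = 47.66 kN·m (hogging).

M_Q = 47.66 kN·m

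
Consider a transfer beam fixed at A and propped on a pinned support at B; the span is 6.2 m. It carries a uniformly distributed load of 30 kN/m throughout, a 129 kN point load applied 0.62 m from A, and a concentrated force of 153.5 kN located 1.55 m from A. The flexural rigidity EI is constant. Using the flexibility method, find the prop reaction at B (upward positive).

Release the roller at B. Primary structure: cantilever fixed at A.
Primary-structure tip deflection at B by superposition:
  UDL 30: wL⁴/(8EI) = 5541/EI
  point load 129 at a = 0.62: Pa²(3L − a)/(6EI) = 148.6/EI
  point load 153.5 at a = 1.55: Pa²(3L − a)/(6EI) = 1048/EI
  δ_0 = 6738/EI
Flexibility coefficient — unit upward force at B: δ_{BB} = L³/(3EI) = 79.44/EI.
Compatibility at B: δ_0 − R_B·δ_{BB} = 0, so R_B = 6738/79.44 = 84.81 kN.

R_B = 84.81 kN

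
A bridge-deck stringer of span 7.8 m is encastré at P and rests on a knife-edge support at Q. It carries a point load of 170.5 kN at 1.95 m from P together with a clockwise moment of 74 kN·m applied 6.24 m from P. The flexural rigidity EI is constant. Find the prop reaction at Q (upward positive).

R_Q = 28.31 kN

Take the reaction at Q as the redundant and release it; the primary structure is a cantilever fixed at P.
Downward deflection at the released point Q due to the loads:
  point load 170.5 at a = 1.95: Pa²(3L − a)/(6EI) = 2318/EI
  clockwise couple 74 at a = 6.24: M₀a(2L − a)/(2EI) = 2161/EI
  δ_0 = 4479/EI
Flexibility coefficient — unit upward force at Q: δ_{QQ} = L³/(3EI) = 158.2/EI.
Compatibility at Q: δ_0 − R_Q·δ_{QQ} = 0, so R_Q = 4479/158.2 = 28.31 kN.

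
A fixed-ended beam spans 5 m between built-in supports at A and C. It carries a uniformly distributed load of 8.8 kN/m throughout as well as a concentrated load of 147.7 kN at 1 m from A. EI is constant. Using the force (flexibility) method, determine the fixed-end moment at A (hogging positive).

M_A = 112.9 kN·m

Release both end moments; the primary structure is a simply-supported span AC with redundants M_A and M_C.
End rotations of the released simple span under the applied load (×1/EI):
  at A: UDL 8.8: wL³/(24EI) = 45.83/EI
  at C: UDL 8.8: wL³/(24EI) = 45.83/EI
  at A: point load 147.7 at a = 1: Pab(L + b)/(6LEI) = 177.2/EI
  at C: point load 147.7 at a = 1: Pab(L + a)/(6LEI) = 118.2/EI
  θ_A0 = 223.1/EI,  θ_C0 = 164/EI
Flexibility coefficients: a unit moment at one end gives L/(3EI) there and L/(6EI) at the far end, so f₁₁ = f₂₂ = 1.667/EI and f₁₂ = f₂₁ = 0.8333/EI.
Compatibility — zero rotation at each built-in end:
  1.667 M_A + 0.8333 M_C = 223.1
  0.8333 M_A + 1.667 M_C = 164
Solving the pair gives M_A = 112.9 kN·m and M_C = 41.97 kN·m (hogging).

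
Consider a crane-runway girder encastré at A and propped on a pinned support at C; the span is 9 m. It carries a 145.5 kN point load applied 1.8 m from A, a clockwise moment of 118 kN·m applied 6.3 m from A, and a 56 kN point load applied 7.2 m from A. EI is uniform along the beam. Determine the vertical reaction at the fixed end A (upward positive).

Take the reaction at C as the redundant and release it; the primary structure is a cantilever fixed at A.
Primary-structure tip deflection at C by superposition:
  point load 145.5 at a = 1.8: Pa²(3L − a)/(6EI) = 1980/EI
  clockwise couple 118 at a = 6.3: M₀a(2L − a)/(2EI) = 4349/EI
  point load 56 at a = 7.2: Pa²(3L − a)/(6EI) = 9580/EI
  δ_0 = 15909/EI
Tip deflection under a unit load at C: L³/(3EI) = 243/EI.
The prop prevents deflection at C: R_C = δ_0/δ_{CC} = 15909/243 = 65.47 kN.
Vertical equilibrium: R_A = ΣP − R_C = 201.5 − 65.47 = 136 kN.

R_A = 136 kN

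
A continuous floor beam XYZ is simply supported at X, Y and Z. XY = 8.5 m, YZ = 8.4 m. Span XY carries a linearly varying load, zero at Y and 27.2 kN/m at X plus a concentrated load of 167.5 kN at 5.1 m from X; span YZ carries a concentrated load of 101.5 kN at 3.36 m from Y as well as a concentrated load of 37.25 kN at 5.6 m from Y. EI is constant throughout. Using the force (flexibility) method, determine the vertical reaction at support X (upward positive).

R_X = 108.8 kN

Take M_Y as the redundant. Released structure: two simple spans XY and YZ with a hinge at Y.
Rotations at Y on the released spans (each span's end-slope, ×1/EI):
  span XY: triangular load, peak 27.2: 7w₀L³/(360EI) = 324.8/EI
  span XY: point load 167.5 at a = 5.1: Pab(L + a)/(6LEI) = 774.5/EI
  span YZ: point load 101.5 at a = 3.36: Pab(L + b)/(6LEI) = 458.4/EI
  span YZ: point load 37.25 at a = 5.6: Pab(L + b)/(6LEI) = 129.8/EI
  relative rotation θ_0 = (1099 + 588.2)/EI = 1687/EI
A unit hogging moment at Y produces rotation L₁/(3EI) + L₂/(3EI) = 5.633/EI.
Compatibility: M_Y·(L₁+L₂)/(3EI) = θ_0, giving M_Y = 299.6 kN·m (hogging).
Span XY, ΣM about X with M_Y applied at Y: R_Y^{XY}·8.5 = 1182 + 299.6, so R_Y^{XY} = 174.3 kN and R_X = 283.1 − 174.3 = 108.8 kN.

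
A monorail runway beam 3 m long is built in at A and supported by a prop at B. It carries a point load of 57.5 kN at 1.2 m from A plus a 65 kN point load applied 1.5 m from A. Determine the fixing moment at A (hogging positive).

Take the reaction at B as the redundant and release it; the primary structure is a cantilever fixed at A.
Downward deflection at the released point B due to the loads:
  point load 57.5 at a = 1.2: Pa²(3L − a)/(6EI) = 107.6/EI
  point load 65 at a = 1.5: Pa²(3L − a)/(6EI) = 182.8/EI
  δ_0 = 290.5/EI
Tip deflection under a unit load at B: L³/(3EI) = 9/EI.
The prop prevents deflection at B: R_B = δ_0/δ_{BB} = 290.5/9 = 32.27 kN.
Moment equilibrium about A: M_A = Σ(load moments about A) − R_B·L = 166.5 − 32.27×3 = 69.68 kN·m.

M_A = 69.68 kN·m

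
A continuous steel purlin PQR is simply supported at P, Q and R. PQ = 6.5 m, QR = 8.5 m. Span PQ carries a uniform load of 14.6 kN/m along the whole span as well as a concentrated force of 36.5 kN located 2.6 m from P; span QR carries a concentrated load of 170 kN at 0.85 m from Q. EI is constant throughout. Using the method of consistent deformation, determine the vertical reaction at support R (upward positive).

R_R = 2.801 kN

Insert a hinge at Q; M_Q is the redundant, and each span becomes simply supported.
End slopes at the hinge Q, treating each span as simply supported:
  span PQ: UDL 14.6: wL³/(24EI) = 167.1/EI
  span PQ: point load 36.5 at a = 2.6: Pab(L + a)/(6LEI) = 86.36/EI
  span QR: point load 170 at a = 0.85: Pab(L + b)/(6LEI) = 350.1/EI
  relative rotation θ_0 = (253.4 + 350.1)/EI = 603.5/EI
A unit hogging moment at Q produces rotation L₁/(3EI) + L₂/(3EI) = 5/EI.
Slope continuity at Q: θ_0 = M_Q·5/EI, so M_Q = 603.5/5 = 120.7 kN·m (hogging).
Span QR, ΣM about R: R_Q^{QR}·8.5 = 1300 + 120.7, so R_Q^{QR} = 167.2 kN and R_R = 170 − 167.2 = 2.801 kN.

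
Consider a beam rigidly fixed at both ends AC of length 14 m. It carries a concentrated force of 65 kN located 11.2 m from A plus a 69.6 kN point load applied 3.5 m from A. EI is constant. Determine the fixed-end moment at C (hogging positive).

Take the two fixed-end moments M_A, M_C as redundants; the released structure is the simple span AC.
Simple-span end rotations at A and C under the given loads:
  at A: point load 65 at a = 11.2: Pab(L + b)/(6LEI) = 407.7/EI
  at C: point load 65 at a = 11.2: Pab(L + a)/(6LEI) = 611.5/EI
  at A: point load 69.6 at a = 3.5: Pab(L + b)/(6LEI) = 746/EI
  at C: point load 69.6 at a = 3.5: Pab(L + a)/(6LEI) = 532.9/EI
  θ_A0 = 1154/EI,  θ_C0 = 1144/EI
Flexibility coefficients: a unit moment at one end gives L/(3EI) there and L/(6EI) at the far end, so f₁₁ = f₂₂ = 4.667/EI and f₁₂ = f₂₁ = 2.333/EI.
Compatibility — zero rotation at each built-in end:
  4.667 M_A + 2.333 M_C = 1154
  2.333 M_A + 4.667 M_C = 1144
Solving the pair gives M_A = 166.1 kN·m and M_C = 162.2 kN·m (hogging).

M_C = 162.2 kN·m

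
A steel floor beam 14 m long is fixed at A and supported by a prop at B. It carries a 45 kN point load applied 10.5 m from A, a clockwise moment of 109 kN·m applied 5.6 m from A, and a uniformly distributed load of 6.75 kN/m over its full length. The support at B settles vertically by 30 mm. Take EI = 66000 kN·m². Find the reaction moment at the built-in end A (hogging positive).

Release the roller at B. Primary structure: cantilever fixed at A.
Deflection at B on the released cantilever, summing each load's contribution:
  point load 45 at a = 10.5: Pa²(3L − a)/(6EI) = 26047/EI
  clockwise couple 109 at a = 5.6: M₀a(2L − a)/(2EI) = 6836/EI
  UDL 6.75: wL⁴/(8EI) = 32414/EI
  δ_0 = 65297/EI
Flexibility coefficient — unit upward force at B: δ_{BB} = L³/(3EI) = 914.7/EI.
With EI = 66000 kN·m²: δ_0 = 0.98934 m and δ_{BB} = 0.013859 m/kN.
Compatibility — the beam at B must follow the support down by 0.03 m: δ_0 − R_B·δ_{BB} = 0.03, so R_B = (0.98934 − 0.03)/0.013859 = 69.22 kN.
Moment equilibrium about A: M_A = Σ(load moments about A) − R_B·L = 1243 − 69.22×14 = 273.9 kN·m.

M_A = 273.9 kN·m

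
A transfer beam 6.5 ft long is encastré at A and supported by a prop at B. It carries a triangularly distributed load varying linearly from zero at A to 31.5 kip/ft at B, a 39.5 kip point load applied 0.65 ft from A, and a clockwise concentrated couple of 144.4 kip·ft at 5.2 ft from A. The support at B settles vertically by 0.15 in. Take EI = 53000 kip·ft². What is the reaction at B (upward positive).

Remove the prop at B; the released (primary) structure is a cantilever built in at A.
Free-end deflection of the primary structure under the applied loading (downward +):
  triangular load, peak 31.5 at the free end: 11w₀L⁴/(120EI) = 5154/EI
  point load 39.5 at a = 0.65: Pa²(3L − a)/(6EI) = 52.43/EI
  clockwise couple 144.4 at a = 5.2: M₀a(2L − a)/(2EI) = 2928/EI
  δ_0 = 8135/EI
Flexibility coefficient — unit upward force at B: δ_{BB} = L³/(3EI) = 91.54/EI.
With EI = 53000 kip·ft²: δ_0 = 0.15349 ft and δ_{BB} = 0.001727 ft/kip.
Compatibility — the beam at B must follow the support down by 0.0125 ft: δ_0 − R_B·δ_{BB} = 0.0125, so R_B = (0.15349 − 0.0125)/0.001727 = 81.63 kip.

R_B = 81.63 kip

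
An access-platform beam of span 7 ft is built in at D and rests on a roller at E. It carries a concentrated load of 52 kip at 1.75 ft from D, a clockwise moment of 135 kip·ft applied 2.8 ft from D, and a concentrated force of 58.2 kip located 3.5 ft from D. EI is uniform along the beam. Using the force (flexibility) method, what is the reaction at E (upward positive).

R_E = 41.17 kip

Release the roller at E. Primary structure: cantilever fixed at D.
Deflection at E on the released cantilever, summing each load's contribution:
  point load 52 at a = 1.75: Pa²(3L − a)/(6EI) = 510.9/EI
  clockwise couple 135 at a = 2.8: M₀a(2L − a)/(2EI) = 2117/EI
  point load 58.2 at a = 3.5: Pa²(3L − a)/(6EI) = 2079/EI
  δ_0 = 4707/EI
Flexibility coefficient — unit upward force at E: δ_{EE} = L³/(3EI) = 114.3/EI.
The prop prevents deflection at E: R_E = δ_0/δ_{EE} = 4707/114.3 = 41.17 kip.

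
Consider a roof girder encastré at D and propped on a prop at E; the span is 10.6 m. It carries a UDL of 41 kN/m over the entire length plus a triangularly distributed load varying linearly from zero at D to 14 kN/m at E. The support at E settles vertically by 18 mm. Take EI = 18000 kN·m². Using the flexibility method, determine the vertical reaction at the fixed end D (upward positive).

R_D = 305.8 kN

Choose R_E as the redundant. The primary structure is the cantilever fixed at D.
Deflection at E on the released cantilever, summing each load's contribution:
  UDL 41: wL⁴/(8EI) = 64702/EI
  triangular load, peak 14 at the free end: 11w₀L⁴/(120EI) = 16202/EI
  δ_0 = 80904/EI
Tip deflection under a unit load at E: L³/(3EI) = 397/EI.
With EI = 18000 kN·m²: δ_0 = 4.4947 m and δ_{EE} = 0.022056 m/kN.
Compatibility — the beam at E must follow the support down by 0.018 m: δ_0 − R_E·δ_{EE} = 0.018, so R_E = (4.4947 − 0.018)/0.022056 = 203 kN.
Vertical equilibrium: R_D = ΣP − R_E = 508.8 − 203 = 305.8 kN.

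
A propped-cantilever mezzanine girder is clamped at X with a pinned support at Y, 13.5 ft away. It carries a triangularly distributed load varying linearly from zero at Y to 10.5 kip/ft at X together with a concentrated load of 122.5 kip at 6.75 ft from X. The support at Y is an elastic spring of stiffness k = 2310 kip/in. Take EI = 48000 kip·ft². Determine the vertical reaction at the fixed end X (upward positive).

R_X = 141 kip

Release the roller at Y. Primary structure: cantilever fixed at X.
Downward deflection at the released point Y due to the loads:
  triangular load, peak 10.5 at the fixed end: w₀L⁴/(30EI) = 11625/EI
  point load 122.5 at a = 6.75: Pa²(3L − a)/(6EI) = 31395/EI
  δ_0 = 43021/EI
Tip deflection under a unit load at Y: L³/(3EI) = 820.1/EI.
With EI = 48000 kip·ft²: δ_0 = 0.89626 ft and δ_{YY} = 0.017086 ft/kip.
Compatibility — the spring shortens by R_Y/k under the reaction it provides: δ_0 − R_Y·δ_{YY} = R_Y/k. With 1/k = 1/(2310×12) ft/kip = 0.000036 ft/kip, R_Y = δ_0 / (δ_{YY} + 1/k) = 0.89626 / (0.017086 + 0.000036) = 52.35 kip.
Vertical equilibrium: R_X = ΣP − R_Y = 193.4 − 52.35 = 141 kip.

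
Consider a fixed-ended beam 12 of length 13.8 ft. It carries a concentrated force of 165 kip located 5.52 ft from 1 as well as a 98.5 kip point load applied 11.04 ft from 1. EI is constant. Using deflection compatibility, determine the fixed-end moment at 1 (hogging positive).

M_1 = 371.4 kip·ft

Release both end moments; the primary structure is a simply-supported span 12 with redundants M_1 and M_2.
Simple-span end rotations at 1 and 2 under the given loads:
  at 1: point load 165 at a = 5.52: Pab(L + b)/(6LEI) = 2011/EI
  at 2: point load 165 at a = 5.52: Pab(L + a)/(6LEI) = 1760/EI
  at 1: point load 98.5 at a = 11.04: Pab(L + b)/(6LEI) = 600.3/EI
  at 2: point load 98.5 at a = 11.04: Pab(L + a)/(6LEI) = 900.4/EI
  θ_10 = 2611/EI,  θ_20 = 2660/EI
Flexibility coefficients: a unit moment at one end gives L/(3EI) there and L/(6EI) at the far end, so f₁₁ = f₂₂ = 4.6/EI and f₁₂ = f₂₁ = 2.3/EI.
Compatibility — zero rotation at each built-in end:
  4.6 M_1 + 2.3 M_2 = 2611
  2.3 M_1 + 4.6 M_2 = 2660
Solving the pair gives M_1 = 371.4 kip·ft and M_2 = 392.6 kip·ft (hogging).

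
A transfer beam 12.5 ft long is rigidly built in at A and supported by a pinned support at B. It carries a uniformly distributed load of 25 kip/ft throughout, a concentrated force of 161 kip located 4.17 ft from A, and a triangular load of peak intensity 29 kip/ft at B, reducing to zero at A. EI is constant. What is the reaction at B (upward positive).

R_B = 240.8 kip

Take the reaction at B as the redundant and release it; the primary structure is a cantilever fixed at A.
Deflection at B on the released cantilever, summing each load's contribution:
  UDL 25: wL⁴/(8EI) = 76294/EI
  point load 161 at a = 4.17: Pa²(3L − a)/(6EI) = 15552/EI
  triangular load, peak 29 at the free end: 11w₀L⁴/(120EI) = 64901/EI
  δ_0 = 156747/EI
Flexibility coefficient — unit upward force at B: δ_{BB} = L³/(3EI) = 651/EI.
The prop prevents deflection at B: R_B = δ_0/δ_{BB} = 156747/651 = 240.8 kip.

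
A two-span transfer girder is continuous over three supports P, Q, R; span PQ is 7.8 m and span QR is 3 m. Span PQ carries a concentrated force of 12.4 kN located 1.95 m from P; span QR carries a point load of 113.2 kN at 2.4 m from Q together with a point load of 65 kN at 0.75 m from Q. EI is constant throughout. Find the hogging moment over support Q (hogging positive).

Release continuity at Q by inserting a hinge; the redundant is the internal moment M_Q. The primary structure is two simply-supported spans PQ and QR.
Rotations at Q on the released spans (each span's end-slope, ×1/EI):
  span PQ: point load 12.4 at a = 1.95: Pab(L + a)/(6LEI) = 29.47/EI
  span QR: point load 113.2 at a = 2.4: Pab(L + b)/(6LEI) = 32.6/EI
  span QR: point load 65 at a = 0.75: Pab(L + b)/(6LEI) = 31.99/EI
  relative rotation θ_0 = (29.47 + 64.59)/EI = 94.06/EI
A unit hogging moment at Q produces rotation L₁/(3EI) + L₂/(3EI) = 3.6/EI.
Compatibility: M_Q·(L₁+L₂)/(3EI) = θ_0, giving M_Q = 26.13 kN·m (hogging).

M_Q = 26.13 kN·m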